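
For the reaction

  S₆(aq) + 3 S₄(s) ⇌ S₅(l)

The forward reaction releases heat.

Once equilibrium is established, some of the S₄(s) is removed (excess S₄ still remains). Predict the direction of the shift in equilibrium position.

no shift

S₄ is a pure solid; its activity is 1 regardless of amount, so Q is unaffected — no shift from this change.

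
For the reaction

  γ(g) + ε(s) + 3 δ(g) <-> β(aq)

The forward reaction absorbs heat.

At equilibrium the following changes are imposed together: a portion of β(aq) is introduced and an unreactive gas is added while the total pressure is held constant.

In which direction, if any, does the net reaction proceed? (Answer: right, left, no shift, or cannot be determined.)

Adding β (aq), a product, drives the reaction to the left.
Adding inert gas at constant total pressure expands the volume and lowers every reacting partial pressure. With Δn_gas = 0 − 4 = -4, Q moves away from K toward the side with fewer gas moles, so the system shifts toward the side with more gas moles — to the left.
All effects act in the same direction — net shift to the left.

left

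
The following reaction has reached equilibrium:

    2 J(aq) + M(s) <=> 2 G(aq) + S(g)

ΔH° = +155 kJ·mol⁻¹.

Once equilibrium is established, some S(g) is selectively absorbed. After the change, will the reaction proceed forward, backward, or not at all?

right

Removing S (g), a product, drives the reaction to the right.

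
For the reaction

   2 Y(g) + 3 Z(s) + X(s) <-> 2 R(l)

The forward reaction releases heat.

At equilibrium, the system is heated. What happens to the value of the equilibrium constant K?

K depends on temperature via the van 't Hoff relation. The forward reaction is exothermic, so raising T decreases K.

decreases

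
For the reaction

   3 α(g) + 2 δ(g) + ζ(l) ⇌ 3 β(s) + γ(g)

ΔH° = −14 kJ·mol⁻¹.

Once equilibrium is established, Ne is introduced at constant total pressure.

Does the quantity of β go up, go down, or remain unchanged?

Adding inert gas at constant total pressure expands the volume and lowers every reacting partial pressure. With Δn_gas = 1 − 5 = -4, Q moves away from K toward the side with fewer gas moles, so the system shifts toward the side with more gas moles — to the left.
The net shift is to the left. β is a product, so its amount decreases.

decreases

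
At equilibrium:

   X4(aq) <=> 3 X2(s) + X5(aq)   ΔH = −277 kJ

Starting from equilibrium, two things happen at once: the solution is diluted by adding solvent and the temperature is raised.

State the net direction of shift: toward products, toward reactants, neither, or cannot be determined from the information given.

Dilution scales every aqueous concentration by the same factor. Δn_aq = 1 − 1 = 0, so Q is unchanged — no shift.
The forward reaction is exothermic. Raising T favours the endothermic direction — shift to the left.
Only the nonzero effect(s) matter; the net shift is to the left.

left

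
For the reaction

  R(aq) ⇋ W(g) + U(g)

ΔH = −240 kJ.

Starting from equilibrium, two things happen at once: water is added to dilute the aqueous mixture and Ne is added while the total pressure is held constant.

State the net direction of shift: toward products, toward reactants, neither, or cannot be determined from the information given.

Dilution lowers every aqueous concentration by the same factor. Δn_aq = 0 − 1 = -1, so the system shifts toward the side with more dissolved moles — to the left.
Adding inert gas at constant total pressure expands the volume and lowers every reacting partial pressure. With Δn_gas = 2 − 0 = +2, Q moves away from K toward the side with fewer gas moles, so the system shifts toward the side with more gas moles — to the right.
The individual effects push in opposite directions; without quantitative information the net direction cannot be determined.

cannot be determined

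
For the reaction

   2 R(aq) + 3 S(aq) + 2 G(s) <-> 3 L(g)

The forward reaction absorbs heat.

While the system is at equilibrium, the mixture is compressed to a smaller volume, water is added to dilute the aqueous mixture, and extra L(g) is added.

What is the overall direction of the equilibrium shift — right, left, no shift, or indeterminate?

left

Gas moles: reactants 0, products 3 (Δn_gas = +3). Compression shifts the system toward the side with fewer moles of gas — to the left.
Dilution lowers every aqueous concentration by the same factor. Δn_aq = 0 − 5 = -5, so the system shifts toward the side with more dissolved moles — to the left.
Adding L (g), a product, drives the reaction to the left.
All effects act in the same direction — net shift to the left.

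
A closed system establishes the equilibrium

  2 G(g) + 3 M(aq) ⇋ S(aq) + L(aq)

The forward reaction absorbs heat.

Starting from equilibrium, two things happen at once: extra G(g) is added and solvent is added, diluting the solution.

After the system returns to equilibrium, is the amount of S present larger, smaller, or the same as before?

Adding G (g), a reactant, drives the reaction to the right.
Dilution lowers every aqueous concentration by the same factor. Δn_aq = 2 − 3 = -1, so the system shifts toward the side with more dissolved moles — to the left.
The two effects oppose each other, so the net shift — and hence the change in S — cannot be determined from the given information.

cannot be determined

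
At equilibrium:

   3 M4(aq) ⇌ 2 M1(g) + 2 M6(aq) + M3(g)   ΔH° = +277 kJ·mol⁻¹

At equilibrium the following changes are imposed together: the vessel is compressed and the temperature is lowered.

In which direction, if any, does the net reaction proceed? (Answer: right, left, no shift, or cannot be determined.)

Gas moles: reactants 0, products 3 (Δn_gas = +3). Compression shifts the system toward the side with fewer moles of gas — to the left.
The forward reaction is endothermic. Lowering T favours the exothermic direction — shift to the left.
All effects act in the same direction — net shift to the left.

left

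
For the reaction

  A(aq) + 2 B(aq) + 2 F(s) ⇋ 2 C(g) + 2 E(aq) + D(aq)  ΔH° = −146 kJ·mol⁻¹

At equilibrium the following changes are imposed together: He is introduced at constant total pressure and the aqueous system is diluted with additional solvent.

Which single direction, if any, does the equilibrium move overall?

right

Adding inert gas at constant total pressure expands the volume and lowers every reacting partial pressure. With Δn_gas = 2 − 0 = +2, Q moves away from K toward the side with fewer gas moles, so the system shifts toward the side with more gas moles — to the right.
Dilution scales every aqueous concentration by the same factor. Δn_aq = 3 − 3 = 0, so Q is unchanged — no shift.
Only the nonzero effect(s) matter; the net shift is to the right.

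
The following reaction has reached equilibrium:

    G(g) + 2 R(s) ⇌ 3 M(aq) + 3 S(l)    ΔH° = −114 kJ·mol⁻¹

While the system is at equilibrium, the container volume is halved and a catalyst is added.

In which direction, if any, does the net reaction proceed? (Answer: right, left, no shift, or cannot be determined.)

right

Gas moles: reactants 1, products 0 (Δn_gas = -1). Compression shifts the system toward the side with fewer moles of gas — to the right.
A catalyst speeds both forward and reverse rates equally; it changes neither Q nor K — no shift from this change.
Only the nonzero effect(s) matter; the net shift is to the right.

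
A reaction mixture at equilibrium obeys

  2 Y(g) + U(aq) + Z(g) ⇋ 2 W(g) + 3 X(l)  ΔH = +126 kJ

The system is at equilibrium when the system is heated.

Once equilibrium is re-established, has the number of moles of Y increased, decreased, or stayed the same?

The forward reaction is endothermic. Raising T favours the endothermic direction — shift to the right.
The net shift is to the right. Y is a reactant, so its amount decreases.

decreases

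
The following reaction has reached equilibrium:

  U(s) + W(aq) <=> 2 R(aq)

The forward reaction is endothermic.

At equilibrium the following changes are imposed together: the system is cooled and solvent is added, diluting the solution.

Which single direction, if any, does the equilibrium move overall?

The forward reaction is endothermic. Lowering T favours the exothermic direction — shift to the left.
Dilution lowers every aqueous concentration by the same factor. Δn_aq = 2 − 1 = +1, so the system shifts toward the side with more dissolved moles — to the right.
The individual effects push in opposite directions; without quantitative information the net direction cannot be determined.

cannot be determined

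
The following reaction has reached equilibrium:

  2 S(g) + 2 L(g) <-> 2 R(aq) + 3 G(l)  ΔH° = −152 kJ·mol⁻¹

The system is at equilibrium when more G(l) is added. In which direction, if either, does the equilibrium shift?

no shift

G is a pure liquid; its activity is 1 regardless of amount, so Q is unaffected — no shift from this change.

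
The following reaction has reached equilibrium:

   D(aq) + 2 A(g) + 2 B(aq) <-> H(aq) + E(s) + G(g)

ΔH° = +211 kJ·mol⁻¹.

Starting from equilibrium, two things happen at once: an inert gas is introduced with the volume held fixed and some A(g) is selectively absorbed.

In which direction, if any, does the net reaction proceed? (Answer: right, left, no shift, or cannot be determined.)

left

At constant volume, adding an inert gas leaves every reacting species' partial pressure unchanged, so Q is unchanged — no shift from this change.
Removing A (g), a reactant, drives the reaction to the left.
Only the nonzero effect(s) matter; the net shift is to the left.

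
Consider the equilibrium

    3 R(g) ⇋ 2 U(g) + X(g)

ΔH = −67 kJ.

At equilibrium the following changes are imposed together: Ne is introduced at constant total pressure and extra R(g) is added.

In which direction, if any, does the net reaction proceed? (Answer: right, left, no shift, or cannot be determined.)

Adding inert gas at constant total pressure expands the volume, scaling every reacting partial pressure by the same factor. Δn_gas = 3 − 3 = 0, so Q is unchanged — no shift.
Adding R (g), a reactant, drives the reaction to the right.
Only the nonzero effect(s) matter; the net shift is to the right.

right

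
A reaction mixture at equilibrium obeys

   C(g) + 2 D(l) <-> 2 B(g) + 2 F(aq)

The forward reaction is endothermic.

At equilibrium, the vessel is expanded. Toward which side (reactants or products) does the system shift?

right

Gas moles: reactants 1, products 2 (Δn_gas = +1). Expansion shifts the system toward the side with more moles of gas — to the right.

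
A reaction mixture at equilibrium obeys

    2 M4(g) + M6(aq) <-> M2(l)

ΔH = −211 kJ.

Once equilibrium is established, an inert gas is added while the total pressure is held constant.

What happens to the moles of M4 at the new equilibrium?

Adding inert gas at constant total pressure expands the volume and lowers every reacting partial pressure. With Δn_gas = 0 − 2 = -2, Q moves away from K toward the side with fewer gas moles, so the system shifts toward the side with more gas moles — to the left.
The net shift is to the left. M4 is a reactant, so its amount increases.

increases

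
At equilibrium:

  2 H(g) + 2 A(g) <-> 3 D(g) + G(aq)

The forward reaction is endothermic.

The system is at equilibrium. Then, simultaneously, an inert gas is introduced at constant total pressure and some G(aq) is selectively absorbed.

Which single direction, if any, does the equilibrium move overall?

Adding inert gas at constant total pressure expands the volume and lowers every reacting partial pressure. With Δn_gas = 3 − 4 = -1, Q moves away from K toward the side with fewer gas moles, so the system shifts toward the side with more gas moles — to the left.
Removing G (aq), a product, drives the reaction to the right.
The individual effects push in opposite directions; without quantitative information the net direction cannot be determined.

cannot be determined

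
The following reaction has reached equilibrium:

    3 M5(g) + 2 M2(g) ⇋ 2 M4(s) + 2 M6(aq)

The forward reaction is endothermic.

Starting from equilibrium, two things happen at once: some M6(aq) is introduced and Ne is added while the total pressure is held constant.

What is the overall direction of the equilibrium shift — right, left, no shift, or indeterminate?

Adding M6 (aq), a product, drives the reaction to the left.
Adding inert gas at constant total pressure expands the volume and lowers every reacting partial pressure. With Δn_gas = 0 − 5 = -5, Q moves away from K toward the side with fewer gas moles, so the system shifts toward the side with more gas moles — to the left.
All effects act in the same direction — net shift to the left.

left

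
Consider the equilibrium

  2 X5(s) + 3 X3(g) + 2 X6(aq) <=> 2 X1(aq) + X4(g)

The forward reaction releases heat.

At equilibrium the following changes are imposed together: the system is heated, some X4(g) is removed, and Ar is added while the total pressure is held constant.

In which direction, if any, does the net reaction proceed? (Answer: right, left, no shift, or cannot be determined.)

cannot be determined

The forward reaction is exothermic. Raising T favours the endothermic direction — shift to the left.
Removing X4 (g), a product, drives the reaction to the right.
Adding inert gas at constant total pressure expands the volume and lowers every reacting partial pressure. With Δn_gas = 1 − 3 = -2, Q moves away from K toward the side with fewer gas moles, so the system shifts toward the side with more gas moles — to the left.
The individual effects push in opposite directions; without quantitative information the net direction cannot be determined.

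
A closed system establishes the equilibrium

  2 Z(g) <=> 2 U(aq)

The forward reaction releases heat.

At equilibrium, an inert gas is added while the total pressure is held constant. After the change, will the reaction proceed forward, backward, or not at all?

Adding inert gas at constant total pressure expands the volume and lowers every reacting partial pressure. With Δn_gas = 0 − 2 = -2, Q moves away from K toward the side with fewer gas moles, so the system shifts toward the side with more gas moles — to the left.

left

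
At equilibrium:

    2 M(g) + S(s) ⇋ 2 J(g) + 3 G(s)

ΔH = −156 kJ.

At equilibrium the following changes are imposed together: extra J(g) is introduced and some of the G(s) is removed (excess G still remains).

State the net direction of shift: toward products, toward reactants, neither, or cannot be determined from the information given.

Adding J (g), a product, drives the reaction to the left.
G is a pure solid; its activity is 1 regardless of amount, so Q is unaffected — no shift from this change.
Only the nonzero effect(s) matter; the net shift is to the left.

left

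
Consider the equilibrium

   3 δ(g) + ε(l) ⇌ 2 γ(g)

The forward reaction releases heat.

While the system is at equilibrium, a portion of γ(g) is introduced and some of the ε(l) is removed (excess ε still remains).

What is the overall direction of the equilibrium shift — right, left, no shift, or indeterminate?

left

Adding γ (g), a product, drives the reaction to the left.
ε is a pure liquid; its activity is 1 regardless of amount, so Q is unaffected — no shift from this change.
Only the nonzero effect(s) matter; the net shift is to the left.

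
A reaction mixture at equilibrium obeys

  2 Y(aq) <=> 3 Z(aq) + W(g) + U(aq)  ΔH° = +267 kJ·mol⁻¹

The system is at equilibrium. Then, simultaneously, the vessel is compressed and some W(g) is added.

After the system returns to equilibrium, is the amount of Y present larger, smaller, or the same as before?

increases

Gas moles: reactants 0, products 1 (Δn_gas = +1). Compression shifts the system toward the side with fewer moles of gas — to the left.
Adding W (g), a product, drives the reaction to the left.
The net shift is to the left. Y is a reactant, so its amount increases.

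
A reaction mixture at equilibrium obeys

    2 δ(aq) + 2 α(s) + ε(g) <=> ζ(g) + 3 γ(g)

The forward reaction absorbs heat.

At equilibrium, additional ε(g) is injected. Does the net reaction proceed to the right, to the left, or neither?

right

Adding ε (g), a reactant, drives the reaction to the right.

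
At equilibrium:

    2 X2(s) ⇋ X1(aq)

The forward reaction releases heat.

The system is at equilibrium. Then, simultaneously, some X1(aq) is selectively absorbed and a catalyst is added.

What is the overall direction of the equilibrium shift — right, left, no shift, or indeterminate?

right

Removing X1 (aq), a product, drives the reaction to the right.
A catalyst speeds both forward and reverse rates equally; it changes neither Q nor K — no shift from this change.
Only the nonzero effect(s) matter; the net shift is to the right.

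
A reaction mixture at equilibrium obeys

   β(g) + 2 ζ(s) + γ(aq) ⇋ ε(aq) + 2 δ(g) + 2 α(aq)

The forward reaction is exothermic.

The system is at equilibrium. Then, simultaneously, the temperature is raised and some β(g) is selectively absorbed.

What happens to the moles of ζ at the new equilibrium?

The forward reaction is exothermic. Raising T favours the endothermic direction — shift to the left.
Removing β (g), a reactant, drives the reaction to the left.
The net shift is to the left. ζ is a reactant, so its amount increases.

increases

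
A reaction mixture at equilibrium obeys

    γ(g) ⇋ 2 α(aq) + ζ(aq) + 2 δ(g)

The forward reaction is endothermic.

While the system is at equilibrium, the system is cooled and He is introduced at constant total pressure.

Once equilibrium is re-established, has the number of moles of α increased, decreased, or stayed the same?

cannot be determined

The forward reaction is endothermic. Lowering T favours the exothermic direction — shift to the left.
Adding inert gas at constant total pressure expands the volume and lowers every reacting partial pressure. With Δn_gas = 2 − 1 = +1, Q moves away from K toward the side with fewer gas moles, so the system shifts toward the side with more gas moles — to the right.
The two effects oppose each other, so the net shift — and hence the change in α — cannot be determined from the given information.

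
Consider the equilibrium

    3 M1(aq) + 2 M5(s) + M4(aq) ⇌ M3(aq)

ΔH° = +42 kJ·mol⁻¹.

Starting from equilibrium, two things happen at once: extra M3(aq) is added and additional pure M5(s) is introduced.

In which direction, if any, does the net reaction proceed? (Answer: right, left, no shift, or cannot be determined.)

left

Adding M3 (aq), a product, drives the reaction to the left.
M5 is a pure solid; its activity is 1 regardless of amount, so Q is unaffected — no shift from this change.
Only the nonzero effect(s) matter; the net shift is to the left.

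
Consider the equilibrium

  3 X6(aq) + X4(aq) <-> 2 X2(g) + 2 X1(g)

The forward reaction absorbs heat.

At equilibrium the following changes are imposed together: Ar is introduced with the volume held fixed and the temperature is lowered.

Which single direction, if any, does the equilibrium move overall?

At constant volume, adding an inert gas leaves every reacting species' partial pressure unchanged, so Q is unchanged — no shift from this change.
The forward reaction is endothermic. Lowering T favours the exothermic direction — shift to the left.
Only the nonzero effect(s) matter; the net shift is to the left.

left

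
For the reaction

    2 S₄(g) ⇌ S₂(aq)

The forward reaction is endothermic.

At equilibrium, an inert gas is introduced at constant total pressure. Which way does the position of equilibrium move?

left

Adding inert gas at constant total pressure expands the volume and lowers every reacting partial pressure. With Δn_gas = 0 − 2 = -2, Q moves away from K toward the side with fewer gas moles, so the system shifts toward the side with more gas moles — to the left.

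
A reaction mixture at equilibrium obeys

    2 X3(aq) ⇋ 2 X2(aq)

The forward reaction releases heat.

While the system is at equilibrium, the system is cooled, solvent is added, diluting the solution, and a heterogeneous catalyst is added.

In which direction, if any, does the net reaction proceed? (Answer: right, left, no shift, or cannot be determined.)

The forward reaction is exothermic. Lowering T favours the exothermic direction — shift to the right.
Dilution scales every aqueous concentration by the same factor. Δn_aq = 2 − 2 = 0, so Q is unchanged — no shift.
A catalyst speeds both forward and reverse rates equally; it changes neither Q nor K — no shift from this change.
Only the nonzero effect(s) matter; the net shift is to the right.

right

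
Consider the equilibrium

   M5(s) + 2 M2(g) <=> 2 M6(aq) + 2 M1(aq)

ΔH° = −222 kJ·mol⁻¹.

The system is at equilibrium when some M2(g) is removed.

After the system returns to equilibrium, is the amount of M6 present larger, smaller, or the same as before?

Removing M2 (g), a reactant, drives the reaction to the left.
The net shift is to the left. M6 is a product, so its amount decreases.

decreases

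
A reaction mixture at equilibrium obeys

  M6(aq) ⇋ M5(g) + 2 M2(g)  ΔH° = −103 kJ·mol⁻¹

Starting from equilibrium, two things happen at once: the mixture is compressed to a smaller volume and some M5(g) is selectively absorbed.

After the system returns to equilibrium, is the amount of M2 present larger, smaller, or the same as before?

cannot be determined

Gas moles: reactants 0, products 3 (Δn_gas = +3). Compression shifts the system toward the side with fewer moles of gas — to the left.
Removing M5 (g), a product, drives the reaction to the right.
The two effects oppose each other, so the net shift — and hence the change in M2 — cannot be determined from the given information.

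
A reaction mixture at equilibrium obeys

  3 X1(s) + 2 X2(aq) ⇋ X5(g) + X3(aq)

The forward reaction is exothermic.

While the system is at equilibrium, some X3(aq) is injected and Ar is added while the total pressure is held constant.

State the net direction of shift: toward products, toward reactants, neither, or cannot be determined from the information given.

Adding X3 (aq), a product, drives the reaction to the left.
Adding inert gas at constant total pressure expands the volume and lowers every reacting partial pressure. With Δn_gas = 1 − 0 = +1, Q moves away from K toward the side with fewer gas moles, so the system shifts toward the side with more gas moles — to the right.
The individual effects push in opposite directions; without quantitative information the net direction cannot be determined.

cannot be determined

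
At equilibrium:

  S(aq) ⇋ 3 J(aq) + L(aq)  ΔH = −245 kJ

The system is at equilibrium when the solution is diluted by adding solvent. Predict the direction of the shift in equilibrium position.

right

Dilution lowers every aqueous concentration by the same factor. Δn_aq = 4 − 1 = +3, so the system shifts toward the side with more dissolved moles — to the right.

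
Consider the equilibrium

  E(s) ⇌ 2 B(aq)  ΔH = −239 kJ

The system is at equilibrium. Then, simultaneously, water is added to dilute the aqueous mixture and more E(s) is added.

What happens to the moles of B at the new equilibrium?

Dilution lowers every aqueous concentration by the same factor. Δn_aq = 2 − 0 = +2, so the system shifts toward the side with more dissolved moles — to the right.
E is a pure solid; its activity is 1 regardless of amount, so Q is unaffected — no shift from this change.
The net shift is to the right. B is a product, so its amount increases.

increases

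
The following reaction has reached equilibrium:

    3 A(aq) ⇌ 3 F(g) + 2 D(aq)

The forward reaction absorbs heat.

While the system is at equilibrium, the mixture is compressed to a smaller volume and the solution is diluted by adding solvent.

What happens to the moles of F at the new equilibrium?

Gas moles: reactants 0, products 3 (Δn_gas = +3). Compression shifts the system toward the side with fewer moles of gas — to the left.
Dilution lowers every aqueous concentration by the same factor. Δn_aq = 2 − 3 = -1, so the system shifts toward the side with more dissolved moles — to the left.
The net shift is to the left. F is a product, so its amount decreases.

decreases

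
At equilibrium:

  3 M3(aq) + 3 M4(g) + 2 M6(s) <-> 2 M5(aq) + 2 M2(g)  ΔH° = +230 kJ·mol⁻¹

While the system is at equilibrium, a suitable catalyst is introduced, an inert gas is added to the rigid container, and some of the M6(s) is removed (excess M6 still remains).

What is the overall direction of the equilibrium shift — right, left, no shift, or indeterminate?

A catalyst speeds both forward and reverse rates equally; it changes neither Q nor K — no shift from this change.
At constant volume, adding an inert gas leaves every reacting species' partial pressure unchanged, so Q is unchanged — no shift from this change.
M6 is a pure solid; its activity is 1 regardless of amount, so Q is unaffected — no shift from this change.
None of the changes alters Q relative to K, so there is no net shift.

no shift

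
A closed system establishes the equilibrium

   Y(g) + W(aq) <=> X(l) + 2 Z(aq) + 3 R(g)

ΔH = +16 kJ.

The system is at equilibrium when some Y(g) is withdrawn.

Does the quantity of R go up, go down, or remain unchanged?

decreases

Removing Y (g), a reactant, drives the reaction to the left.
The net shift is to the left. R is a product, so its amount decreases.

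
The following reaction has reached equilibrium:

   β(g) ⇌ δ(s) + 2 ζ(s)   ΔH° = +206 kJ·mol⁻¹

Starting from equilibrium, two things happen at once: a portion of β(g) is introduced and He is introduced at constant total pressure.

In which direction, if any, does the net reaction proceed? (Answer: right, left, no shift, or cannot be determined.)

Adding β (g), a reactant, drives the reaction to the right.
Adding inert gas at constant total pressure expands the volume and lowers every reacting partial pressure. With Δn_gas = 0 − 1 = -1, Q moves away from K toward the side with fewer gas moles, so the system shifts toward the side with more gas moles — to the left.
The individual effects push in opposite directions; without quantitative information the net direction cannot be determined.

cannot be determined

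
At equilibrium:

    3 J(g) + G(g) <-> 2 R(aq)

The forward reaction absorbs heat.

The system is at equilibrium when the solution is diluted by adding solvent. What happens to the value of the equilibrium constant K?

unchanged

The equilibrium constant depends only on temperature. This perturbation may move the position of equilibrium, but since T is unchanged, K itself is unchanged.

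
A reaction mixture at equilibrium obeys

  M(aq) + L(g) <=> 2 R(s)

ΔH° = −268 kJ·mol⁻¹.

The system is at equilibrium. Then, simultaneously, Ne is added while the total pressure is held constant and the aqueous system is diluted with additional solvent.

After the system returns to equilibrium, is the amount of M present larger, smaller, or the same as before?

Adding inert gas at constant total pressure expands the volume and lowers every reacting partial pressure. With Δn_gas = 0 − 1 = -1, Q moves away from K toward the side with fewer gas moles, so the system shifts toward the side with more gas moles — to the left.
Dilution lowers every aqueous concentration by the same factor. Δn_aq = 0 − 1 = -1, so the system shifts toward the side with more dissolved moles — to the left.
The net shift is to the left. M is a reactant, so its amount increases.

increases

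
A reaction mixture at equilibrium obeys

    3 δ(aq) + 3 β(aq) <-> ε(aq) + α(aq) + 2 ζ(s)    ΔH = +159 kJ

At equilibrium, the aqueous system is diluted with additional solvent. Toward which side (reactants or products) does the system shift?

Dilution lowers every aqueous concentration by the same factor. Δn_aq = 2 − 6 = -4, so the system shifts toward the side with more dissolved moles — to the left.

left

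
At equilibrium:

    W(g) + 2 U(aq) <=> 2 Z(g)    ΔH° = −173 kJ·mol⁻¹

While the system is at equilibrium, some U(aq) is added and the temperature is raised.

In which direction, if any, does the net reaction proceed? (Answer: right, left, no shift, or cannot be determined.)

Adding U (aq), a reactant, drives the reaction to the right.
The forward reaction is exothermic. Raising T favours the endothermic direction — shift to the left.
The individual effects push in opposite directions; without quantitative information the net direction cannot be determined.

cannot be determined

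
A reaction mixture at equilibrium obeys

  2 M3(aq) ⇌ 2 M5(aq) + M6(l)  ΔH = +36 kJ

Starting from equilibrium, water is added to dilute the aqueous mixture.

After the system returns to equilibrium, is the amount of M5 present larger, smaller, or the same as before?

Dilution scales every aqueous concentration by the same factor. Δn_aq = 2 − 2 = 0, so Q is unchanged — no shift.
No net shift occurs, so the amount of M5 is unchanged.

unchanged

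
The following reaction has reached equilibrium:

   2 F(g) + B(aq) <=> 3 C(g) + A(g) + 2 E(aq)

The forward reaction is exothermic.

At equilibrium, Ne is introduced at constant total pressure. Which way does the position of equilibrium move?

Adding inert gas at constant total pressure expands the volume and lowers every reacting partial pressure. With Δn_gas = 4 − 2 = +2, Q moves away from K toward the side with fewer gas moles, so the system shifts toward the side with more gas moles — to the right.

right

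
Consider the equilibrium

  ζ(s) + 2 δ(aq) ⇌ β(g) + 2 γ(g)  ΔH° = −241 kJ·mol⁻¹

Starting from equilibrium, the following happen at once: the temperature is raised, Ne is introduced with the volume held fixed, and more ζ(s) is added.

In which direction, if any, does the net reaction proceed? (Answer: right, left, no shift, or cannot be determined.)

The forward reaction is exothermic. Raising T favours the endothermic direction — shift to the left.
At constant volume, adding an inert gas leaves every reacting species' partial pressure unchanged, so Q is unchanged — no shift from this change.
ζ is a pure solid; its activity is 1 regardless of amount, so Q is unaffected — no shift from this change.
Only the nonzero effect(s) matter; the net shift is to the left.

left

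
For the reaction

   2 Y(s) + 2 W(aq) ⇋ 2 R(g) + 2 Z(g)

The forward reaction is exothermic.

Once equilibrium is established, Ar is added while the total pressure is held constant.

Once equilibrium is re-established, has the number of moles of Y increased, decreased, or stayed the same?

Adding inert gas at constant total pressure expands the volume and lowers every reacting partial pressure. With Δn_gas = 4 − 0 = +4, Q moves away from K toward the side with fewer gas moles, so the system shifts toward the side with more gas moles — to the right.
The net shift is to the right. Y is a reactant, so its amount decreases.

decreases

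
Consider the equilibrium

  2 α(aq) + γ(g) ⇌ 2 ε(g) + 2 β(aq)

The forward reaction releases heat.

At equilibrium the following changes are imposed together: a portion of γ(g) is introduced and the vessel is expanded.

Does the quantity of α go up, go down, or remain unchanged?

Adding γ (g), a reactant, drives the reaction to the right.
Gas moles: reactants 1, products 2 (Δn_gas = +1). Expansion shifts the system toward the side with more moles of gas — to the right.
The net shift is to the right. α is a reactant, so its amount decreases.

decreases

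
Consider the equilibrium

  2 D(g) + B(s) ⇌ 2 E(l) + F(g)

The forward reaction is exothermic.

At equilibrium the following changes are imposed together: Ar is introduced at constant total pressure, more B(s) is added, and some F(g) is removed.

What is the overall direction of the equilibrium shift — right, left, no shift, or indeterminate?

Adding inert gas at constant total pressure expands the volume and lowers every reacting partial pressure. With Δn_gas = 1 − 2 = -1, Q moves away from K toward the side with fewer gas moles, so the system shifts toward the side with more gas moles — to the left.
B is a pure solid; its activity is 1 regardless of amount, so Q is unaffected — no shift from this change.
Removing F (g), a product, drives the reaction to the right.
The individual effects push in opposite directions; without quantitative information the net direction cannot be determined.

cannot be determined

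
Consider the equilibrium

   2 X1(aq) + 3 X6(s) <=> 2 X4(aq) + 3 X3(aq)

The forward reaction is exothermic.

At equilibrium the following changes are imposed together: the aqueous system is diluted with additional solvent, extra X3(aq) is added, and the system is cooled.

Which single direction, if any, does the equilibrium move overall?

Dilution lowers every aqueous concentration by the same factor. Δn_aq = 5 − 2 = +3, so the system shifts toward the side with more dissolved moles — to the right.
Adding X3 (aq), a product, drives the reaction to the left.
The forward reaction is exothermic. Lowering T favours the exothermic direction — shift to the right.
The individual effects push in opposite directions; without quantitative information the net direction cannot be determined.

cannot be determined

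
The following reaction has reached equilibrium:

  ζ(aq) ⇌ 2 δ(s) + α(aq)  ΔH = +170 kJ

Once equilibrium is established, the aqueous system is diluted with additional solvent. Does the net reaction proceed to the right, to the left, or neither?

no shift

Dilution scales every aqueous concentration by the same factor. Δn_aq = 1 − 1 = 0, so Q is unchanged — no shift.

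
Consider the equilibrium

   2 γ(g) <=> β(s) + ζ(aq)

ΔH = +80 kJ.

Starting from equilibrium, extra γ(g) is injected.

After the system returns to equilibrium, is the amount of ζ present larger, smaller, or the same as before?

Adding γ (g), a reactant, drives the reaction to the right.
The net shift is to the right. ζ is a product, so its amount increases.

increases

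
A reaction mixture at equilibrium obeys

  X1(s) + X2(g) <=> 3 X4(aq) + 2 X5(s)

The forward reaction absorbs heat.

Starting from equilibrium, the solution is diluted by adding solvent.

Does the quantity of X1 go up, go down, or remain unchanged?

Dilution lowers every aqueous concentration by the same factor. Δn_aq = 3 − 0 = +3, so the system shifts toward the side with more dissolved moles — to the right.
The net shift is to the right. X1 is a reactant, so its amount decreases.

decreases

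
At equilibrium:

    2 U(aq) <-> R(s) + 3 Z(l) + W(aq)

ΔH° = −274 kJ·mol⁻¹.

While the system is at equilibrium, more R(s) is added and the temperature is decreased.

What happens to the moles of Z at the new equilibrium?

increases

R is a pure solid; its activity is 1 regardless of amount, so Q is unaffected — no shift from this change.
The forward reaction is exothermic. Lowering T favours the exothermic direction — shift to the right.
The net shift is to the right. Z is a product, so its amount increases.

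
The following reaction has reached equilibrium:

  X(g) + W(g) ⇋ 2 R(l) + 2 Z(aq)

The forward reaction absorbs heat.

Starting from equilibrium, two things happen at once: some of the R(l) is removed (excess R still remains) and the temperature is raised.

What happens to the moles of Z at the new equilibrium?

R is a pure liquid; its activity is 1 regardless of amount, so Q is unaffected — no shift from this change.
The forward reaction is endothermic. Raising T favours the endothermic direction — shift to the right.
The net shift is to the right. Z is a product, so its amount increases.

increases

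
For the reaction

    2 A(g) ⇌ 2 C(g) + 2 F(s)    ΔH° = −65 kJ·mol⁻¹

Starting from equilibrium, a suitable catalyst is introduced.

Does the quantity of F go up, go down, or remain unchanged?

A catalyst speeds both forward and reverse rates equally; it changes neither Q nor K — no shift from this change.
No net shift occurs, so the amount of F is unchanged.

unchanged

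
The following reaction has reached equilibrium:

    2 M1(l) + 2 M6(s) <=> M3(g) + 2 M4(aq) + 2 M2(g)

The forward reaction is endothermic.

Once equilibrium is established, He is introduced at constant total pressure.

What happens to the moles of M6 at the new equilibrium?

Adding inert gas at constant total pressure expands the volume and lowers every reacting partial pressure. With Δn_gas = 3 − 0 = +3, Q moves away from K toward the side with fewer gas moles, so the system shifts toward the side with more gas moles — to the right.
The net shift is to the right. M6 is a reactant, so its amount decreases.

decreases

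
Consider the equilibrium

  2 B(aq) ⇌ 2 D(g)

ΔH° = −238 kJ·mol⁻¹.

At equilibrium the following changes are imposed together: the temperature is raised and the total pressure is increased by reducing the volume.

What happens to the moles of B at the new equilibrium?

increases

The forward reaction is exothermic. Raising T favours the endothermic direction — shift to the left.
Gas moles: reactants 0, products 2 (Δn_gas = +2). Compression shifts the system toward the side with fewer moles of gas — to the left.
The net shift is to the left. B is a reactant, so its amount increases.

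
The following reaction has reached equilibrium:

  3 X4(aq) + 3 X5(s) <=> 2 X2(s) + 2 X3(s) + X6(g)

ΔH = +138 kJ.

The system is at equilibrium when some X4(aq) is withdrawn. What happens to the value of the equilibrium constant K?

The equilibrium constant depends only on temperature. This perturbation may move the position of equilibrium, but since T is unchanged, K itself is unchanged.

unchanged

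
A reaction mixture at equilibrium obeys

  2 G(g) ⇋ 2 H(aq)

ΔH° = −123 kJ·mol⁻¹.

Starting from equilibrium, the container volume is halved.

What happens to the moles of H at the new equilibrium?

increases

Gas moles: reactants 2, products 0 (Δn_gas = -2). Compression shifts the system toward the side with fewer moles of gas — to the right.
The net shift is to the right. H is a product, so its amount increases.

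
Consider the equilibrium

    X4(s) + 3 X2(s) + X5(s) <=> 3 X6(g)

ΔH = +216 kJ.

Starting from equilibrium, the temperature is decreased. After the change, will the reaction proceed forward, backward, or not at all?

The forward reaction is endothermic. Lowering T favours the exothermic direction — shift to the left.

left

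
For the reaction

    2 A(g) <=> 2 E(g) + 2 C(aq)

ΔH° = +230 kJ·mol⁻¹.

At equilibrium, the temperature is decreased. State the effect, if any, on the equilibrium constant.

K depends on temperature via the van 't Hoff relation. The forward reaction is endothermic, so lowering T decreases K.

decreases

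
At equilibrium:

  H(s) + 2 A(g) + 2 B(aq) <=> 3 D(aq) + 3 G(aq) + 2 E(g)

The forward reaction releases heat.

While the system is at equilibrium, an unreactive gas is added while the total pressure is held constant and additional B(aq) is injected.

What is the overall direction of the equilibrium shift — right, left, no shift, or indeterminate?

Adding inert gas at constant total pressure expands the volume, scaling every reacting partial pressure by the same factor. Δn_gas = 2 − 2 = 0, so Q is unchanged — no shift.
Adding B (aq), a reactant, drives the reaction to the right.
Only the nonzero effect(s) matter; the net shift is to the right.

right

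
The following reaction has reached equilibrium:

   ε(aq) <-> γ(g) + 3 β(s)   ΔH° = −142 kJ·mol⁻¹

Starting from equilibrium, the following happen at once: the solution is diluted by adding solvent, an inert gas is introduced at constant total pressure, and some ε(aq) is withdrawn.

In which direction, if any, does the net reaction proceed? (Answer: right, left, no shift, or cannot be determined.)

Dilution lowers every aqueous concentration by the same factor. Δn_aq = 0 − 1 = -1, so the system shifts toward the side with more dissolved moles — to the left.
Adding inert gas at constant total pressure expands the volume and lowers every reacting partial pressure. With Δn_gas = 1 − 0 = +1, Q moves away from K toward the side with fewer gas moles, so the system shifts toward the side with more gas moles — to the right.
Removing ε (aq), a reactant, drives the reaction to the left.
The individual effects push in opposite directions; without quantitative information the net direction cannot be determined.

cannot be determined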